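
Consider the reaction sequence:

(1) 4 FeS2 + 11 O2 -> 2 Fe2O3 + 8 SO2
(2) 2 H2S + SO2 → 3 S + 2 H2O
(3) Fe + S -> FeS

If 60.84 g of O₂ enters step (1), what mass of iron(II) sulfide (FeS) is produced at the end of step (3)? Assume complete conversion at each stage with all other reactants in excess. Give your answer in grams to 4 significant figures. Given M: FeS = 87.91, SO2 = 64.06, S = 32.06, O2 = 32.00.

n(O2) = 60.84 / 32.00 = 1.9013 mol.
Reaction (1): O2→SO2 ratio 11:8 ⇒ n(SO2) = 1.3827 mol.
Reaction (2): SO2→S ratio 1:3 ⇒ n(S) = 4.1482 mol.
Reaction (3): S→FeS ratio 1:1 ⇒ n(FeS) = 4.1482 mol.
Mass of FeS = 4.1482 × 87.91 = 364.67 g.

364.7 g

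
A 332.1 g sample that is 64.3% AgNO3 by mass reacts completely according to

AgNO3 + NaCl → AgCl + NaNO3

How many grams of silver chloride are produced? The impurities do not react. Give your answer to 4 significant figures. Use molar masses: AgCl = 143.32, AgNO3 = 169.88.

Mass of pure AgNO3 = 332.1 g × 0.643 = 213.54 g.
n(AgNO3) = 213.54 g / 169.88 g/mol = 1.2570 mol.
From the equation the AgNO3:AgCl mole ratio is 1:1, so n(AgCl) = 1.2570 × 1/1 = 1.2570 mol.
Mass of AgCl = 1.2570 mol × 143.32 g/mol = 180.15 g.

180.2 g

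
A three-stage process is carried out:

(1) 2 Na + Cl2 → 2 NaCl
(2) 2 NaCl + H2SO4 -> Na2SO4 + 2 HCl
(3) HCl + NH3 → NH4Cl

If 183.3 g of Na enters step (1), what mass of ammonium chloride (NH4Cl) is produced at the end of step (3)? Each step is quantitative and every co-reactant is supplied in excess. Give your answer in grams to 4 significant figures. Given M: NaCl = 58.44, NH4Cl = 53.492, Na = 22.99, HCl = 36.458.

426.5 g

n(Na) = 183.3 / 22.99 = 7.9730 mol.
Reaction (1): Na→NaCl ratio 2:2 ⇒ n(NaCl) = 7.9730 mol.
Reaction (2): NaCl→HCl ratio 2:2 ⇒ n(HCl) = 7.9730 mol.
Reaction (3): HCl→NH4Cl ratio 1:1 ⇒ n(NH4Cl) = 7.9730 mol.
Mass of NH4Cl = 7.9730 × 53.492 = 426.49 g.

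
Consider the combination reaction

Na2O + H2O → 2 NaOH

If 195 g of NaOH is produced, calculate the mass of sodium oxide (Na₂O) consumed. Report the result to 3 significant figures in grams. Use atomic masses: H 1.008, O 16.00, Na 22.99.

151 g

M(NaOH) = 22.99 + 16.00 + 1.008 = 39.998 g/mol.
M(Na2O) = 2(22.99) + 16.00 = 61.98 g/mol.
n(NaOH) = 195.0 g / 39.998 g/mol = 4.875 mol.
From the equation the NaOH:Na2O mole ratio is 2:1, so n(Na2O) = 4.875 × 1/2 = 2.438 mol.
Mass of Na2O = 2.438 mol × 61.98 g/mol = 151.1 g.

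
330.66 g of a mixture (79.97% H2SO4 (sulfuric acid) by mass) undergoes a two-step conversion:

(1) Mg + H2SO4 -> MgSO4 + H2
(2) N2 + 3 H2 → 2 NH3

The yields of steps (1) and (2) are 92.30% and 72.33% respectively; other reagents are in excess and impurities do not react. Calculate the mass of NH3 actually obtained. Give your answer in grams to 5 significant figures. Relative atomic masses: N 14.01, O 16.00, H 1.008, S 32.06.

20.441 g

Pure H2SO4 = 330.66 × 0.7997 = 264.429 g.
M(H2SO4) = 2(1.008) + 32.06 + 4(16.00) = 98.076 g/mol.
M(NH3) = 14.01 + 3(1.008) = 17.034 g/mol.
n(H2SO4) = 264.429 / 98.076 = 2.69616 mol.
Step 1 (H2SO4:H2 = 1:1): theoretical n(H2) = 2.69616 mol; at 92.30% yield, n(H2) = 2.48856 mol.
Step 2 (H2:NH3 = 3:2): theoretical n(NH3) = 1.65904 mol, so theoretical mass = 1.65904 × 17.034 = 28.2601 g.
At 72.33% yield, actual mass of NH3 = 28.2601 × 0.7233 = 20.4405 g.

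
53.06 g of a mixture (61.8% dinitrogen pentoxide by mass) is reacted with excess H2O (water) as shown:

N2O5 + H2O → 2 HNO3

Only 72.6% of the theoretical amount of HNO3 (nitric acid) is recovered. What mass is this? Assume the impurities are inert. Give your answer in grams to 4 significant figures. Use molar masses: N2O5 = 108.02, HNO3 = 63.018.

27.78 g

Pure N2O5 available = 53.06 g × 0.618 = 32.791 g.
n(N2O5) = 32.791 g / 108.02 g/mol = 0.30356 mol.
From the equation the N2O5:HNO3 mole ratio is 1:2, so n(HNO3) = 0.30356 × 2/1 = 0.60713 mol.
Mass of HNO3 = 0.60713 mol × 63.018 g/mol = 38.260 g.
Actual mass collected = 38.260 g × 0.726 = 27.777 g.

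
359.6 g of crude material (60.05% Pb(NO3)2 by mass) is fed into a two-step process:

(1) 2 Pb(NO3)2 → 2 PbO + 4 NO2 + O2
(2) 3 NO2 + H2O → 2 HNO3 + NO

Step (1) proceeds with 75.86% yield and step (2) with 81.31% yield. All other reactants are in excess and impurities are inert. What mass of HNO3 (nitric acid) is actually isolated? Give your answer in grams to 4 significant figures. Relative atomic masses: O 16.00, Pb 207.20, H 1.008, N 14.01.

Pure Pb(NO3)2 = 359.6 × 0.6005 = 215.94 g.
M(Pb(NO3)2) = 207.20 + 2(14.01) + 6(16.00) = 331.22 g/mol.
M(HNO3) = 1.008 + 14.01 + 3(16.00) = 63.018 g/mol.
n(Pb(NO3)2) = 215.94 / 331.22 = 0.65195 mol.
Step 1 (Pb(NO3)2:NO2 = 2:4): theoretical n(NO2) = 1.3039 mol; at 75.86% yield, n(NO2) = 0.98914 mol.
Step 2 (NO2:HNO3 = 3:2): theoretical n(HNO3) = 0.65943 mol, so theoretical mass = 0.65943 × 63.018 = 41.556 g.
At 81.31% yield, actual mass of HNO3 = 41.556 × 0.8131 = 33.789 g.

33.79 g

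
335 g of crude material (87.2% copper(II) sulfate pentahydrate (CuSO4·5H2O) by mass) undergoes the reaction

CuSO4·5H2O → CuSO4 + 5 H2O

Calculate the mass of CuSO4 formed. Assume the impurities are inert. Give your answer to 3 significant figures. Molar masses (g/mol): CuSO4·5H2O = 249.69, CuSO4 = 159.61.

Mass of pure CuSO4·5H2O = 335 g × 0.872 = 292.1 g.
n(CuSO4·5H2O) = 292.1 g / 249.69 g/mol = 1.170 mol.
From the equation the CuSO4·5H2O:CuSO4 mole ratio is 1:1, so n(CuSO4) = 1.170 × 1/1 = 1.170 mol.
Mass of CuSO4 = 1.170 mol × 159.61 g/mol = 186.7 g.

187 g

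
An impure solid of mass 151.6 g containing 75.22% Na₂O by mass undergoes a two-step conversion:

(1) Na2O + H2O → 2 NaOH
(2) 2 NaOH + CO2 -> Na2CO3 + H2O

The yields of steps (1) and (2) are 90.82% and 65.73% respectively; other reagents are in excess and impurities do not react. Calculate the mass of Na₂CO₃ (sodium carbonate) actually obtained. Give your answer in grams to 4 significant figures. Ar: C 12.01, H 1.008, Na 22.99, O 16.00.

116.4 g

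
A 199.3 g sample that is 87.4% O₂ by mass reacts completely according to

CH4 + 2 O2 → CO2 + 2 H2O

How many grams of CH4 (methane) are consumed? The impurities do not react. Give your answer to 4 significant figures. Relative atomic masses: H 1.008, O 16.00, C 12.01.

43.66 g

Mass of pure O2 = 199.3 g × 0.874 = 174.19 g.
M(O2) = 2(16.00) = 32.00 g/mol.
M(CH4) = 12.01 + 4(1.008) = 16.042 g/mol.
n(O2) = 174.19 g / 32.00 g/mol = 5.4434 mol.
From the equation the O2:CH4 mole ratio is 2:1, so n(CH4) = 5.4434 × 1/2 = 2.7217 mol.
Mass of CH4 = 2.7217 mol × 16.042 g/mol = 43.661 g.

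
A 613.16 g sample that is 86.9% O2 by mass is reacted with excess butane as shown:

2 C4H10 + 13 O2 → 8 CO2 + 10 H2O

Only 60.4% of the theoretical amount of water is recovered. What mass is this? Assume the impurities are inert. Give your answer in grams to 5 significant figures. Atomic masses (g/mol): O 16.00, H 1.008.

Pure O2 available = 613.16 g × 0.869 = 532.836 g.
M(O2) = 2(16.00) = 32.00 g/mol.
M(H2O) = 2(1.008) + 16.00 = 18.016 g/mol.
n(O2) = 532.836 g / 32.00 g/mol = 16.6511 mol.
From the equation the O2:H2O mole ratio is 13:10, so n(H2O) = 16.6511 × 10/13 = 12.8086 mol.
Mass of H2O = 12.8086 mol × 18.016 g/mol = 230.759 g.
Actual mass collected = 230.759 g × 0.604 = 139.378 g.

139.38 g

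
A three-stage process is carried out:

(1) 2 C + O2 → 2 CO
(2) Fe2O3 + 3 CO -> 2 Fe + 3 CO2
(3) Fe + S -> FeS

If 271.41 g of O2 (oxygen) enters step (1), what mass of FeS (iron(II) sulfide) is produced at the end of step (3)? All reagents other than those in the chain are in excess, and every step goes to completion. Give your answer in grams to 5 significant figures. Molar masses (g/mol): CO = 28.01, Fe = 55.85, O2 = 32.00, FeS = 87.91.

994.15 g

n(O2) = 271.41 / 32.00 = 8.48156 mol.
Reaction (1): O2→CO ratio 1:2 ⇒ n(CO) = 16.9631 mol.
Reaction (2): CO→Fe ratio 3:2 ⇒ n(Fe) = 11.3088 mol.
Reaction (3): Fe→FeS ratio 1:1 ⇒ n(FeS) = 11.3088 mol.
Mass of FeS = 11.3088 × 87.91 = 994.152 g.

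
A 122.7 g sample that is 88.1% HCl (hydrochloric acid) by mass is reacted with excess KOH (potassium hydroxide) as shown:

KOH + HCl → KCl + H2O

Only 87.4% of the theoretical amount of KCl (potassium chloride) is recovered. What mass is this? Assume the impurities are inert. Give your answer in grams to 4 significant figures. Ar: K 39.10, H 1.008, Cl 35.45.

Pure HCl available = 122.7 g × 0.881 = 108.10 g.
M(HCl) = 1.008 + 35.45 = 36.458 g/mol.
M(KCl) = 39.10 + 35.45 = 74.55 g/mol.
n(HCl) = 108.10 g / 36.458 g/mol = 2.9650 mol.
From the equation the HCl:KCl mole ratio is 1:1, so n(KCl) = 2.9650 × 1/1 = 2.9650 mol.
Mass of KCl = 2.9650 mol × 74.55 g/mol = 221.04 g.
Actual mass collected = 221.04 g × 0.874 = 193.19 g.

193.2 g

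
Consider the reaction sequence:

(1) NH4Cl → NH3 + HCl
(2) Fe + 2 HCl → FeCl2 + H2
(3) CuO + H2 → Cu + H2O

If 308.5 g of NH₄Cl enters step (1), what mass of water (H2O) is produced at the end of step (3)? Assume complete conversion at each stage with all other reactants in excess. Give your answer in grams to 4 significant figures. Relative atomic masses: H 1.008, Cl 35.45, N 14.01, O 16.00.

51.95 g

M(NH4Cl) = 14.01 + 4(1.008) + 35.45 = 53.492 g/mol.
M(H2O) = 2(1.008) + 16.00 = 18.016 g/mol.
n(NH4Cl) = 308.5 / 53.492 = 5.7672 mol.
Reaction (1): NH4Cl→HCl ratio 1:1 ⇒ n(HCl) = 5.7672 mol.
Reaction (2): HCl→H2 ratio 2:1 ⇒ n(H2) = 2.8836 mol.
Reaction (3): H2→H2O ratio 1:1 ⇒ n(H2O) = 2.8836 mol.
Mass of H2O = 2.8836 × 18.016 = 51.951 g.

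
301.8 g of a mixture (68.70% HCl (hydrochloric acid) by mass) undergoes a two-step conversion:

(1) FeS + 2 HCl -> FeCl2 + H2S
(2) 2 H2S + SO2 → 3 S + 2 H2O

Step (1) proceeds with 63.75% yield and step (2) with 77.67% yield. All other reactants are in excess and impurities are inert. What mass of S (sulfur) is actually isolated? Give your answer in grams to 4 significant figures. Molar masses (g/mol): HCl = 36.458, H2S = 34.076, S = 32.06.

67.71 g

Pure HCl = 301.8 × 0.6870 = 207.34 g.
n(HCl) = 207.34 / 36.458 = 5.6870 mol.
Step 1 (HCl:H2S = 2:1): theoretical n(H2S) = 2.8435 mol; at 63.75% yield, n(H2S) = 1.8127 mol.
Step 2 (H2S:S = 2:3): theoretical n(S) = 2.7191 mol, so theoretical mass = 2.7191 × 32.06 = 87.174 g.
At 77.67% yield, actual mass of S = 87.174 × 0.7767 = 67.708 g.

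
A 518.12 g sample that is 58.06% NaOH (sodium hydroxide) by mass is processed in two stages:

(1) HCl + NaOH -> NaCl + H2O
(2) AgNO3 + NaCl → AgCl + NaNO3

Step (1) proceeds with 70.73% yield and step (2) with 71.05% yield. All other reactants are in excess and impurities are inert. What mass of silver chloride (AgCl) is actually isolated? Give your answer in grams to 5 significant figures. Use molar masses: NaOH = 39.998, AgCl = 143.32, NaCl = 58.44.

Pure NaOH = 518.12 × 0.5806 = 300.820 g.
n(NaOH) = 300.820 / 39.998 = 7.52089 mol.
Step 1 (NaOH:NaCl = 1:1): theoretical n(NaCl) = 7.52089 mol; at 70.73% yield, n(NaCl) = 5.31952 mol.
Step 2 (NaCl:AgCl = 1:1): theoretical n(AgCl) = 5.31952 mol, so theoretical mass = 5.31952 × 143.32 = 762.394 g.
At 71.05% yield, actual mass of AgCl = 762.394 × 0.7105 = 541.681 g.

541.68 g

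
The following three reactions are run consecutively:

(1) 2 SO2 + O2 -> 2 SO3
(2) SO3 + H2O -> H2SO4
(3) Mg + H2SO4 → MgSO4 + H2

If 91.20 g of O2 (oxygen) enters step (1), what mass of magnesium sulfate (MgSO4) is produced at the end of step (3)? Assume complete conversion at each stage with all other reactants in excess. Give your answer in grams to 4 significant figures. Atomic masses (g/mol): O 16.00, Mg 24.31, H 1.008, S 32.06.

686.1 g

M(O2) = 2(16.00) = 32.00 g/mol.
M(MgSO4) = 24.31 + 32.06 + 4(16.00) = 120.37 g/mol.
n(O2) = 91.20 / 32.00 = 2.8500 mol.
Reaction (1): O2→SO3 ratio 1:2 ⇒ n(SO3) = 5.7000 mol.
Reaction (2): SO3→H2SO4 ratio 1:1 ⇒ n(H2SO4) = 5.7000 mol.
Reaction (3): H2SO4→MgSO4 ratio 1:1 ⇒ n(MgSO4) = 5.7000 mol.
Mass of MgSO4 = 5.7000 × 120.37 = 686.11 g.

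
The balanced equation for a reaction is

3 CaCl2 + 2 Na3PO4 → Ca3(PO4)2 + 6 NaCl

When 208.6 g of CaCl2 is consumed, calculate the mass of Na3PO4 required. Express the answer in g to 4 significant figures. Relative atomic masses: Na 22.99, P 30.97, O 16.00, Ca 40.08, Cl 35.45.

M(CaCl2) = 40.08 + 2(35.45) = 110.98 g/mol.
M(Na3PO4) = 3(22.99) + 30.97 + 4(16.00) = 163.94 g/mol.
n(CaCl2) = 208.60 g / 110.98 g/mol = 1.8796 mol.
From the equation the CaCl2:Na3PO4 mole ratio is 3:2, so n(Na3PO4) = 1.8796 × 2/3 = 1.2531 mol.
Mass of Na3PO4 = 1.2531 mol × 163.94 g/mol = 205.43 g.

205.4 g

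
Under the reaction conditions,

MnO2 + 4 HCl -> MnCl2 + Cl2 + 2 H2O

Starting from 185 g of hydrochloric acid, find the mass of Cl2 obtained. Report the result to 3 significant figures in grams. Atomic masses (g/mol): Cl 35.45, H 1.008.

M(HCl) = 1.008 + 35.45 = 36.458 g/mol.
M(Cl2) = 2(35.45) = 70.90 g/mol.
n(HCl) = 185.0 g / 36.458 g/mol = 5.074 mol.
From the equation the HCl:Cl2 mole ratio is 4:1, so n(Cl2) = 5.074 × 1/4 = 1.269 mol.
Mass of Cl2 = 1.269 mol × 70.90 g/mol = 89.94 g.

89.9 g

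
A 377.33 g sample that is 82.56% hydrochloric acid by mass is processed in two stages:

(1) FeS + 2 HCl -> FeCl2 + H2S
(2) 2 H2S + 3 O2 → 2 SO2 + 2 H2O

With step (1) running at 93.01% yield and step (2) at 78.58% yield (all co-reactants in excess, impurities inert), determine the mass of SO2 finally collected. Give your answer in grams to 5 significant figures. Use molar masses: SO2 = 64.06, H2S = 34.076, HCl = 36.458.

200.03 g

Pure HCl = 377.33 × 0.8256 = 311.524 g.
n(HCl) = 311.524 / 36.458 = 8.54473 mol.
Step 1 (HCl:H2S = 2:1): theoretical n(H2S) = 4.27236 mol; at 93.01% yield, n(H2S) = 3.97373 mol.
Step 2 (H2S:SO2 = 2:2): theoretical n(SO2) = 3.97373 mol, so theoretical mass = 3.97373 × 64.06 = 254.557 g.
At 78.58% yield, actual mass of SO2 = 254.557 × 0.7858 = 200.031 g.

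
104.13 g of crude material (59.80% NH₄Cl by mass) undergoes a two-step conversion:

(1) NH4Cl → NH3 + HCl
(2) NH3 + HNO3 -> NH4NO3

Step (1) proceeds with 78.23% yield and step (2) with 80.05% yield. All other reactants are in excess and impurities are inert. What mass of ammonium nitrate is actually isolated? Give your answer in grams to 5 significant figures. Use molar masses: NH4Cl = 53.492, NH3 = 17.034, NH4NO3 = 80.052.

Pure NH4Cl = 104.13 × 0.5980 = 62.2697 g.
n(NH4Cl) = 62.2697 / 53.492 = 1.16409 mol.
Step 1 (NH4Cl:NH3 = 1:1): theoretical n(NH3) = 1.16409 mol; at 78.23% yield, n(NH3) = 0.910671 mol.
Step 2 (NH3:NH4NO3 = 1:1): theoretical n(NH4NO3) = 0.910671 mol, so theoretical mass = 0.910671 × 80.052 = 72.9010 g.
At 80.05% yield, actual mass of NH4NO3 = 72.9010 × 0.8005 = 58.3573 g.

58.357 g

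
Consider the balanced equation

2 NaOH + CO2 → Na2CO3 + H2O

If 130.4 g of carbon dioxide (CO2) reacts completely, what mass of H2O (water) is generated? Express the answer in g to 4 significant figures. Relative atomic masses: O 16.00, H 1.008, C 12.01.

53.38 g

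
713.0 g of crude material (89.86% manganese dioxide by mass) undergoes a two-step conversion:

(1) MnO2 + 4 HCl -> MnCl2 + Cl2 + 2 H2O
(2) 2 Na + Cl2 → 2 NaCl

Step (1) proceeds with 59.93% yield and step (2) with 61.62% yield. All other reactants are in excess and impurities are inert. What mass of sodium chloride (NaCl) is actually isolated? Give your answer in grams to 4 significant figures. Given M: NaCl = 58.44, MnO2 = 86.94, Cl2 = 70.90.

Pure MnO2 = 713.0 × 0.8986 = 640.70 g.
n(MnO2) = 640.70 / 86.94 = 7.3695 mol.
Step 1 (MnO2:Cl2 = 1:1): theoretical n(Cl2) = 7.3695 mol; at 59.93% yield, n(Cl2) = 4.4165 mol.
Step 2 (Cl2:NaCl = 1:2): theoretical n(NaCl) = 8.8330 mol, so theoretical mass = 8.8330 × 58.44 = 516.20 g.
At 61.62% yield, actual mass of NaCl = 516.20 × 0.6162 = 318.08 g.

318.1 g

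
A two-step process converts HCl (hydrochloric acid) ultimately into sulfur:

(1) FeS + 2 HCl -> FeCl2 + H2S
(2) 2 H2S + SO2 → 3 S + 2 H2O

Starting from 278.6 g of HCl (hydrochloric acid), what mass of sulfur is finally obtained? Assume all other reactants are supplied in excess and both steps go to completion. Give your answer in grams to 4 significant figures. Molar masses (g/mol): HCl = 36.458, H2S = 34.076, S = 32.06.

183.7 g

n(HCl) = 278.60 / 36.458 = 7.6417 mol.
Step 1 gives a 2:1 ratio of HCl to H2S, so n(H2S) = 3.8208 mol.
In step 2 the H2S:S ratio is 2:3, so n(S) = 5.7313 mol.
Mass of S = 5.7313 × 32.06 = 183.74 g.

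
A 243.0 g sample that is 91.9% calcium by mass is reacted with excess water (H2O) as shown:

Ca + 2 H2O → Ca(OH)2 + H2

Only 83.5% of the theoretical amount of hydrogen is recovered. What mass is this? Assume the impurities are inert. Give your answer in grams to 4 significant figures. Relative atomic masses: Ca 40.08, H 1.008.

Pure Ca available = 243.0 g × 0.919 = 223.32 g.
M(Ca) = 40.08 g/mol.
M(H2) = 2(1.008) = 2.016 g/mol.
n(Ca) = 223.32 g / 40.08 g/mol = 5.5718 mol.
From the equation the Ca:H2 mole ratio is 1:1, so n(H2) = 5.5718 × 1/1 = 5.5718 mol.
Mass of H2 = 5.5718 mol × 2.016 g/mol = 11.233 g.
Actual mass collected = 11.233 g × 0.835 = 9.3793 g.

9.379 g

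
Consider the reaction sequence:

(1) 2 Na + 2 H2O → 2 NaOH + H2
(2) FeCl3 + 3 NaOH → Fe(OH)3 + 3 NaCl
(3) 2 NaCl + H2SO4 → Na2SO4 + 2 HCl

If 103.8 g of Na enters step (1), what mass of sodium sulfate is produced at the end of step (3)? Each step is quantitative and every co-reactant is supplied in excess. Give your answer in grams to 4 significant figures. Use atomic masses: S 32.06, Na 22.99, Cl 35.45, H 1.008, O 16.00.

320.7 g

M(Na) = 22.99 g/mol.
M(Na2SO4) = 2(22.99) + 32.06 + 4(16.00) = 142.04 g/mol.
n(Na) = 103.8 / 22.99 = 4.5150 mol.
Reaction (1): Na→NaOH ratio 2:2 ⇒ n(NaOH) = 4.5150 mol.
Reaction (2): NaOH→NaCl ratio 3:3 ⇒ n(NaCl) = 4.5150 mol.
Reaction (3): NaCl→Na2SO4 ratio 2:1 ⇒ n(Na2SO4) = 2.2575 mol.
Mass of Na2SO4 = 2.2575 × 142.04 = 320.66 g.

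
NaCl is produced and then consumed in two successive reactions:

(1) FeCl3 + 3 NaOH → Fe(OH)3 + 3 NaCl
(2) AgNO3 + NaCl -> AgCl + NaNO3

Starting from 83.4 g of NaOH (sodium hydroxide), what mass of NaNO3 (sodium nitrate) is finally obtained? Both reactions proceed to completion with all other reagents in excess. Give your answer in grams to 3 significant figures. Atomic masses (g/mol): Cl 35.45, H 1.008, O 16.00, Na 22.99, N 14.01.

M(NaOH) = 22.99 + 16.00 + 1.008 = 39.998 g/mol.
M(NaNO3) = 22.99 + 14.01 + 3(16.00) = 85.00 g/mol.
n(NaOH) = 83.40 / 39.998 = 2.085 mol.
Step 1 gives a 3:3 ratio of NaOH to NaCl, so n(NaCl) = 2.085 mol.
In step 2 the NaCl:NaNO3 ratio is 1:1, so n(NaNO3) = 2.085 mol.
Mass of NaNO3 = 2.085 × 85.00 = 177.2 g.

177 g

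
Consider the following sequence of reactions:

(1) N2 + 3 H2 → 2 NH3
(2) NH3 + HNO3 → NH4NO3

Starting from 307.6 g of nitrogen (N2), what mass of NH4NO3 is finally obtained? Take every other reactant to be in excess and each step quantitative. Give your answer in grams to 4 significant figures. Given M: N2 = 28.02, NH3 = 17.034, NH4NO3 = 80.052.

n(N2) = 307.60 / 28.02 = 10.978 mol.
Step 1 gives a 1:2 ratio of N2 to NH3, so n(NH3) = 21.956 mol.
In step 2 the NH3:NH4NO3 ratio is 1:1, so n(NH4NO3) = 21.956 mol.
Mass of NH4NO3 = 21.956 × 80.052 = 1757.6 g.

1758 g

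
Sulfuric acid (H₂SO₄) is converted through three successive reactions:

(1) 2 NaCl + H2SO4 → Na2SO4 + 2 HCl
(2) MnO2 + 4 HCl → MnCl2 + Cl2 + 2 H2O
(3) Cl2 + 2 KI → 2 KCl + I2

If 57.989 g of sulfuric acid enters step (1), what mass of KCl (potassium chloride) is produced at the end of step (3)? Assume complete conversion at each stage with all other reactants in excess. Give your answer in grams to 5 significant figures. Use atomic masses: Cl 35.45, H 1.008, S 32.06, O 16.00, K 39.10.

M(H2SO4) = 2(1.008) + 32.06 + 4(16.00) = 98.076 g/mol.
M(KCl) = 39.10 + 35.45 = 74.55 g/mol.
n(H2SO4) = 57.989 / 98.076 = 0.591266 mol.
Reaction (1): H2SO4→HCl ratio 1:2 ⇒ n(HCl) = 1.18253 mol.
Reaction (2): HCl→Cl2 ratio 4:1 ⇒ n(Cl2) = 0.295633 mol.
Reaction (3): Cl2→KCl ratio 1:2 ⇒ n(KCl) = 0.591266 mol.
Mass of KCl = 0.591266 × 74.55 = 44.0789 g.

44.079 g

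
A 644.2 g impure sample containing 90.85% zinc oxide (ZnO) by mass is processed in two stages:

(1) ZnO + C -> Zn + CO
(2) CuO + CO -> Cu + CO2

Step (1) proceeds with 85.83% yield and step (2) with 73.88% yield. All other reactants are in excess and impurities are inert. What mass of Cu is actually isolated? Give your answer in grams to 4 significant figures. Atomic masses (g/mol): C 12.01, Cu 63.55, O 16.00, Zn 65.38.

Pure ZnO = 644.2 × 0.9085 = 585.26 g.
M(ZnO) = 65.38 + 16.00 = 81.38 g/mol.
M(Cu) = 63.55 g/mol.
n(ZnO) = 585.26 / 81.38 = 7.1916 mol.
Step 1 (ZnO:CO = 1:1): theoretical n(CO) = 7.1916 mol; at 85.83% yield, n(CO) = 6.1726 mol.
Step 2 (CO:Cu = 1:1): theoretical n(Cu) = 6.1726 mol, so theoretical mass = 6.1726 × 63.55 = 392.27 g.
At 73.88% yield, actual mass of Cu = 392.27 × 0.7388 = 289.81 g.

289.8 g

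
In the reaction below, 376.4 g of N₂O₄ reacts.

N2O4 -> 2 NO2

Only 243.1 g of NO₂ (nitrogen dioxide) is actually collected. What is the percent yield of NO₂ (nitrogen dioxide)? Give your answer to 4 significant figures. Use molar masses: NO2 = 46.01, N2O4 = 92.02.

64.59 %

n(N2O4) = 376.40 g / 92.02 g/mol = 4.0904 mol.
From the equation the N2O4:NO2 mole ratio is 1:2, so n(NO2) = 4.0904 × 2/1 = 8.1808 mol.
Mass of NO2 = 8.1808 mol × 46.01 g/mol = 376.40 g.
This is the theoretical yield. Percent yield = 243.1 g / 376.40 g × 100% = 64.586%.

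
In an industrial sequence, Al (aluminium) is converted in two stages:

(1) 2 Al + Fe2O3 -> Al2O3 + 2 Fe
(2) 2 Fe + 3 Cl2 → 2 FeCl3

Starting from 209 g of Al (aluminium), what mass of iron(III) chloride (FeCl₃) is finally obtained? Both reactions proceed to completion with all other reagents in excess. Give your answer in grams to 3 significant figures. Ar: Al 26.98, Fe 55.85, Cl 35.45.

M(Al) = 26.98 g/mol.
M(FeCl3) = 55.85 + 3(35.45) = 162.20 g/mol.
n(Al) = 209.0 / 26.98 = 7.746 mol.
Step 1 gives a 2:2 ratio of Al to Fe, so n(Fe) = 7.746 mol.
In step 2 the Fe:FeCl3 ratio is 2:2, so n(FeCl3) = 7.746 mol.
Mass of FeCl3 = 7.746 × 162.20 = 1256 g.

1260 g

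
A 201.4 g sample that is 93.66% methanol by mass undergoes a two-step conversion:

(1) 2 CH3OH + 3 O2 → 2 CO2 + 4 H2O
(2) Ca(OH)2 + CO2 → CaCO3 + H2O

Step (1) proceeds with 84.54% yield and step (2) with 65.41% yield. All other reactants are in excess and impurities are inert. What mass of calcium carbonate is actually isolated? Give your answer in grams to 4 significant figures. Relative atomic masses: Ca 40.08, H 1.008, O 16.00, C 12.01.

325.8 g

Pure CH3OH = 201.4 × 0.9366 = 188.63 g.
M(CH3OH) = 12.01 + 4(1.008) + 16.00 = 32.042 g/mol.
M(CaCO3) = 40.08 + 12.01 + 3(16.00) = 100.09 g/mol.
n(CH3OH) = 188.63 / 32.042 = 5.8870 mol.
Step 1 (CH3OH:CO2 = 2:2): theoretical n(CO2) = 5.8870 mol; at 84.54% yield, n(CO2) = 4.9769 mol.
Step 2 (CO2:CaCO3 = 1:1): theoretical n(CaCO3) = 4.9769 mol, so theoretical mass = 4.9769 × 100.09 = 498.13 g.
At 65.41% yield, actual mass of CaCO3 = 498.13 × 0.6541 = 325.83 g.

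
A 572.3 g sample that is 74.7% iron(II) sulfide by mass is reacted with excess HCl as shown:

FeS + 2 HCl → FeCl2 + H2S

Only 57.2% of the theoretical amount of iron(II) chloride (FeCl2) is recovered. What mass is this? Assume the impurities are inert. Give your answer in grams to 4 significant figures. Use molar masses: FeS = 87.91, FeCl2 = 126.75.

Pure FeS available = 572.3 g × 0.747 = 427.51 g.
n(FeS) = 427.51 g / 87.91 g/mol = 4.8630 mol.
From the equation the FeS:FeCl2 mole ratio is 1:1, so n(FeCl2) = 4.8630 × 1/1 = 4.8630 mol.
Mass of FeCl2 = 4.8630 mol × 126.75 g/mol = 616.39 g.
Actual mass collected = 616.39 g × 0.572 = 352.57 g.

352.6 g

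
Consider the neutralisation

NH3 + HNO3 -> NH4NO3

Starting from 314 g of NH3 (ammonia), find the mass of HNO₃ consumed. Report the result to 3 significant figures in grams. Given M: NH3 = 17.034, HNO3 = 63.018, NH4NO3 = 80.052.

1160 g

n(NH3) = 314.0 g / 17.034 g/mol = 18.43 mol.
From the equation the NH3:HNO3 mole ratio is 1:1, so n(HNO3) = 18.43 × 1/1 = 18.43 mol.
Mass of HNO3 = 18.43 mol × 63.018 g/mol = 1162 g.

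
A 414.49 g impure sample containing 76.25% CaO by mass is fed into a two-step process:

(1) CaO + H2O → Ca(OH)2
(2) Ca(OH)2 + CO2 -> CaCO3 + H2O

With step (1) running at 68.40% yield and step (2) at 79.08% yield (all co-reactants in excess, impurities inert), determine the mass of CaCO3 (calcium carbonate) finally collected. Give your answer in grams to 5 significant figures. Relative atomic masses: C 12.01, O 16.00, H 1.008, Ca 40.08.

Pure CaO = 414.49 × 0.7625 = 316.049 g.
M(CaO) = 40.08 + 16.00 = 56.08 g/mol.
M(CaCO3) = 40.08 + 12.01 + 3(16.00) = 100.09 g/mol.
n(CaO) = 316.049 / 56.08 = 5.63567 mol.
Step 1 (CaO:Ca(OH)2 = 1:1): theoretical n(Ca(OH)2) = 5.63567 mol; at 68.40% yield, n(Ca(OH)2) = 3.85480 mol.
Step 2 (Ca(OH)2:CaCO3 = 1:1): theoretical n(CaCO3) = 3.85480 mol, so theoretical mass = 3.85480 × 100.09 = 385.827 g.
At 79.08% yield, actual mass of CaCO3 = 385.827 × 0.7908 = 305.112 g.

305.11 g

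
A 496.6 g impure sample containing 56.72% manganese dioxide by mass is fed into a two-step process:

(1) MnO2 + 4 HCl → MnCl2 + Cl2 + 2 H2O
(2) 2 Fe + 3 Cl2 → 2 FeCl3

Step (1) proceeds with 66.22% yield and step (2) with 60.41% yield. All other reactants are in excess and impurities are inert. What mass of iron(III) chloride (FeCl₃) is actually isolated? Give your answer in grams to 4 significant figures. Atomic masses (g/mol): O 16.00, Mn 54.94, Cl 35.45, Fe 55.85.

Pure MnO2 = 496.6 × 0.5672 = 281.67 g.
M(MnO2) = 54.94 + 2(16.00) = 86.94 g/mol.
M(FeCl3) = 55.85 + 3(35.45) = 162.20 g/mol.
n(MnO2) = 281.67 / 86.94 = 3.2398 mol.
Step 1 (MnO2:Cl2 = 1:1): theoretical n(Cl2) = 3.2398 mol; at 66.22% yield, n(Cl2) = 2.1454 mol.
Step 2 (Cl2:FeCl3 = 3:2): theoretical n(FeCl3) = 1.4303 mol, so theoretical mass = 1.4303 × 162.20 = 231.99 g.
At 60.41% yield, actual mass of FeCl3 = 231.99 × 0.6041 = 140.15 g.

140.1 g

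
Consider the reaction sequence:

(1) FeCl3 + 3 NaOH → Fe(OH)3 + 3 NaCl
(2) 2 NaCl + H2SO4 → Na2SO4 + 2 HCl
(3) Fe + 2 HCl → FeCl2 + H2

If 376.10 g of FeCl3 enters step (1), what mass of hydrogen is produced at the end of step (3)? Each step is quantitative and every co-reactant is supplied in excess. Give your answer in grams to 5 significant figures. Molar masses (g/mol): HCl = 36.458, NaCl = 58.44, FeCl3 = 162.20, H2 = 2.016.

n(FeCl3) = 376.10 / 162.20 = 2.31874 mol.
Reaction (1): FeCl3→NaCl ratio 1:3 ⇒ n(NaCl) = 6.95623 mol.
Reaction (2): NaCl→HCl ratio 2:2 ⇒ n(HCl) = 6.95623 mol.
Reaction (3): HCl→H2 ratio 2:1 ⇒ n(H2) = 3.47811 mol.
Mass of H2 = 3.47811 × 2.016 = 7.01188 g.

7.0119 g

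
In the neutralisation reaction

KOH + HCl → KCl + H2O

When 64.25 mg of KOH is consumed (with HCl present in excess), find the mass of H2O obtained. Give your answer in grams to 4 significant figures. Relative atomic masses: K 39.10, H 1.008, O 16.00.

0.02063 g

M(KOH) = 39.10 + 16.00 + 1.008 = 56.108 g/mol.
M(H2O) = 2(1.008) + 16.00 = 18.016 g/mol.
Convert: 64.25 mg = 0.064250 g.
n(KOH) = 0.064250 g / 56.108 g/mol = 0.0011451 mol.
From the equation the KOH:H2O mole ratio is 1:1, so n(H2O) = 0.0011451 × 1/1 = 0.0011451 mol.
Mass of H2O = 0.0011451 mol × 18.016 g/mol = 0.020630 g.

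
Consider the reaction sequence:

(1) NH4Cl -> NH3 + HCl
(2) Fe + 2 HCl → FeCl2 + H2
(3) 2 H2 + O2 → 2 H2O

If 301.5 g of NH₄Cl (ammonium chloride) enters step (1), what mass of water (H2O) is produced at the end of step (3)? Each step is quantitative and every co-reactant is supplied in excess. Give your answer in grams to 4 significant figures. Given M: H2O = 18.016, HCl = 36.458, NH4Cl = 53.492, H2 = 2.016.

n(NH4Cl) = 301.5 / 53.492 = 5.6364 mol.
Reaction (1): NH4Cl→HCl ratio 1:1 ⇒ n(HCl) = 5.6364 mol.
Reaction (2): HCl→H2 ratio 2:1 ⇒ n(H2) = 2.8182 mol.
Reaction (3): H2→H2O ratio 2:2 ⇒ n(H2O) = 2.8182 mol.
Mass of H2O = 2.8182 × 18.016 = 50.772 g.

50.77 g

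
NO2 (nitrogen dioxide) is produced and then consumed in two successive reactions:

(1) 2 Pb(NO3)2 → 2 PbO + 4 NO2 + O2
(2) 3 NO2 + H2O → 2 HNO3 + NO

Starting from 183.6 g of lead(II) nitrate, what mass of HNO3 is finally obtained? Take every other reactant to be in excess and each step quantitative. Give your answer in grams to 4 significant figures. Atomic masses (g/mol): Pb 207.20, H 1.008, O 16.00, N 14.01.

46.58 g

M(Pb(NO3)2) = 207.20 + 2(14.01) + 6(16.00) = 331.22 g/mol.
M(HNO3) = 1.008 + 14.01 + 3(16.00) = 63.018 g/mol.
n(Pb(NO3)2) = 183.60 / 331.22 = 0.55431 mol.
Step 1 gives a 2:4 ratio of Pb(NO3)2 to NO2, so n(NO2) = 1.1086 mol.
In step 2 the NO2:HNO3 ratio is 3:2, so n(HNO3) = 0.73909 mol.
Mass of HNO3 = 0.73909 × 63.018 = 46.576 g.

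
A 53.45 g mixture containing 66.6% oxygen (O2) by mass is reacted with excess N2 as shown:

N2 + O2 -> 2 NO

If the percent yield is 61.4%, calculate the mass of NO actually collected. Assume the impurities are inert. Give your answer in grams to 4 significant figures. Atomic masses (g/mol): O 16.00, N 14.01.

41.00 g

Pure O2 available = 53.45 g × 0.666 = 35.598 g.
M(O2) = 2(16.00) = 32.00 g/mol.
M(NO) = 14.01 + 16.00 = 30.01 g/mol.
n(O2) = 35.598 g / 32.00 g/mol = 1.1124 mol.
From the equation the O2:NO mole ratio is 1:2, so n(NO) = 1.1124 × 2/1 = 2.2249 mol.
Mass of NO = 2.2249 mol × 30.01 g/mol = 66.768 g.
Actual mass collected = 66.768 g × 0.614 = 40.996 g.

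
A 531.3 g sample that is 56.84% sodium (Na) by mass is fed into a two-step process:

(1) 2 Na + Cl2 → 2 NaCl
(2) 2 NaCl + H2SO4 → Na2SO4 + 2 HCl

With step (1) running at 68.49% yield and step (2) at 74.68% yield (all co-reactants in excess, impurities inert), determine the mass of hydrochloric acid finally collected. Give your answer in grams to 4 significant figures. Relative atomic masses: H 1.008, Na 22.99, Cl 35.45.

Pure Na = 531.3 × 0.5684 = 301.99 g.
M(Na) = 22.99 g/mol.
M(HCl) = 1.008 + 35.45 = 36.458 g/mol.
n(Na) = 301.99 / 22.99 = 13.136 mol.
Step 1 (Na:NaCl = 2:2): theoretical n(NaCl) = 13.136 mol; at 68.49% yield, n(NaCl) = 8.9967 mol.
Step 2 (NaCl:HCl = 2:2): theoretical n(HCl) = 8.9967 mol, so theoretical mass = 8.9967 × 36.458 = 328.00 g.
At 74.68% yield, actual mass of HCl = 328.00 × 0.7468 = 244.95 g.

245.0 g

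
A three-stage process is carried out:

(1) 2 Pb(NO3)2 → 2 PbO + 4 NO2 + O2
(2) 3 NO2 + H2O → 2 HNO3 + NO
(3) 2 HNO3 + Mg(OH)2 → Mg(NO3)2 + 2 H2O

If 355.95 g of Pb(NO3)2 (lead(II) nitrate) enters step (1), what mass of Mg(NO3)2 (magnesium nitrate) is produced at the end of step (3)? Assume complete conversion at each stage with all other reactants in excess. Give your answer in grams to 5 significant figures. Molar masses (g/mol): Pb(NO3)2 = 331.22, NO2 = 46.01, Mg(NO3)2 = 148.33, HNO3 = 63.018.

106.27 g

n(Pb(NO3)2) = 355.95 / 331.22 = 1.07466 mol.
Reaction (1): Pb(NO3)2→NO2 ratio 2:4 ⇒ n(NO2) = 2.14933 mol.
Reaction (2): NO2→HNO3 ratio 3:2 ⇒ n(HNO3) = 1.43288 mol.
Reaction (3): HNO3→Mg(NO3)2 ratio 2:1 ⇒ n(Mg(NO3)2) = 0.716442 mol.
Mass of Mg(NO3)2 = 0.716442 × 148.33 = 106.270 g.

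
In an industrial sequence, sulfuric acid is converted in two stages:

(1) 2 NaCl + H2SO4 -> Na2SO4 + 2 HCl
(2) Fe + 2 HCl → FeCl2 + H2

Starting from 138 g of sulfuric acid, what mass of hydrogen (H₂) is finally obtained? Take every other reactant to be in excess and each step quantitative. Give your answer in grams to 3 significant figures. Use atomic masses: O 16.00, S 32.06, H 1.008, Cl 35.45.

M(H2SO4) = 2(1.008) + 32.06 + 4(16.00) = 98.076 g/mol.
M(H2) = 2(1.008) = 2.016 g/mol.
n(H2SO4) = 138.0 / 98.076 = 1.407 mol.
Step 1 gives a 1:2 ratio of H2SO4 to HCl, so n(HCl) = 2.814 mol.
In step 2 the HCl:H2 ratio is 2:1, so n(H2) = 1.407 mol.
Mass of H2 = 1.407 × 2.016 = 2.837 g.

2.84 g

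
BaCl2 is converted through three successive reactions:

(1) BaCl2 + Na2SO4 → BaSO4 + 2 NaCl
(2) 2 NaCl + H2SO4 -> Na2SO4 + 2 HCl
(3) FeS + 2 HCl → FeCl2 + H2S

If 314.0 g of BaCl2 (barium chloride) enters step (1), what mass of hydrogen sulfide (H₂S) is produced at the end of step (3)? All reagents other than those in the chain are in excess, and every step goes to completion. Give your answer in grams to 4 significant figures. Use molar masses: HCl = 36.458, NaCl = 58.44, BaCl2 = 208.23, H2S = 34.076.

51.38 g

n(BaCl2) = 314.0 / 208.23 = 1.5079 mol.
Reaction (1): BaCl2→NaCl ratio 1:2 ⇒ n(NaCl) = 3.0159 mol.
Reaction (2): NaCl→HCl ratio 2:2 ⇒ n(HCl) = 3.0159 mol.
Reaction (3): HCl→H2S ratio 2:1 ⇒ n(H2S) = 1.5079 mol.
Mass of H2S = 1.5079 × 34.076 = 51.385 g.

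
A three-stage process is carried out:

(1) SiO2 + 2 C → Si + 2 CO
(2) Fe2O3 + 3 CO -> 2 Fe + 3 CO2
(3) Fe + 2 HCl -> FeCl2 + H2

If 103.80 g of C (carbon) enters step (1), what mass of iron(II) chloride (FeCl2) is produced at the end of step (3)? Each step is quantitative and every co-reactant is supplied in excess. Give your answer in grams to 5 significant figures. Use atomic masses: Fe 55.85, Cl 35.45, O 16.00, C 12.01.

M(C) = 12.01 g/mol.
M(FeCl2) = 55.85 + 2(35.45) = 126.75 g/mol.
n(C) = 103.80 / 12.01 = 8.64280 mol.
Reaction (1): C→CO ratio 2:2 ⇒ n(CO) = 8.64280 mol.
Reaction (2): CO→Fe ratio 3:2 ⇒ n(Fe) = 5.76187 mol.
Reaction (3): Fe→FeCl2 ratio 1:1 ⇒ n(FeCl2) = 5.76187 mol.
Mass of FeCl2 = 5.76187 × 126.75 = 730.316 g.

730.32 g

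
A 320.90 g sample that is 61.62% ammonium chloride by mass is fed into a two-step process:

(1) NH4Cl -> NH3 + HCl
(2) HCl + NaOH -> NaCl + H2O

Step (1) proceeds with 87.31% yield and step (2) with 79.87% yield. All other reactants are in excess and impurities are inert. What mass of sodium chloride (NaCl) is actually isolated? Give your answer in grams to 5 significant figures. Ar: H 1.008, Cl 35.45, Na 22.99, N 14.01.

Pure NH4Cl = 320.90 × 0.6162 = 197.739 g.
M(NH4Cl) = 14.01 + 4(1.008) + 35.45 = 53.492 g/mol.
M(NaCl) = 22.99 + 35.45 = 58.44 g/mol.
n(NH4Cl) = 197.739 / 53.492 = 3.69660 mol.
Step 1 (NH4Cl:HCl = 1:1): theoretical n(HCl) = 3.69660 mol; at 87.31% yield, n(HCl) = 3.22750 mol.
Step 2 (HCl:NaCl = 1:1): theoretical n(NaCl) = 3.22750 mol, so theoretical mass = 3.22750 × 58.44 = 188.615 g.
At 79.87% yield, actual mass of NaCl = 188.615 × 0.7987 = 150.647 g.

150.65 g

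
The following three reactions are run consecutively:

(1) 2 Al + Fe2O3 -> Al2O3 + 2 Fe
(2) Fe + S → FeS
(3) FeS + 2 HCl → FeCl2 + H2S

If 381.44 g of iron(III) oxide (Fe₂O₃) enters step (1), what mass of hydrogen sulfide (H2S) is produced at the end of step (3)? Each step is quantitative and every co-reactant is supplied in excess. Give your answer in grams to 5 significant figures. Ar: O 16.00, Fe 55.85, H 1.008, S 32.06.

M(Fe2O3) = 2(55.85) + 3(16.00) = 159.70 g/mol.
M(H2S) = 2(1.008) + 32.06 = 34.076 g/mol.
n(Fe2O3) = 381.44 / 159.70 = 2.38848 mol.
Reaction (1): Fe2O3→Fe ratio 1:2 ⇒ n(Fe) = 4.77696 mol.
Reaction (2): Fe→FeS ratio 1:1 ⇒ n(FeS) = 4.77696 mol.
Reaction (3): FeS→H2S ratio 1:1 ⇒ n(H2S) = 4.77696 mol.
Mass of H2S = 4.77696 × 34.076 = 162.780 g.

162.78 g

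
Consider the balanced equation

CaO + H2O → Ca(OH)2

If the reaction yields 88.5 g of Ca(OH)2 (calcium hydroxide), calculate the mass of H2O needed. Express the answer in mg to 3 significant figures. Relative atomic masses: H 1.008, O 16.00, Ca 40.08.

21500 mg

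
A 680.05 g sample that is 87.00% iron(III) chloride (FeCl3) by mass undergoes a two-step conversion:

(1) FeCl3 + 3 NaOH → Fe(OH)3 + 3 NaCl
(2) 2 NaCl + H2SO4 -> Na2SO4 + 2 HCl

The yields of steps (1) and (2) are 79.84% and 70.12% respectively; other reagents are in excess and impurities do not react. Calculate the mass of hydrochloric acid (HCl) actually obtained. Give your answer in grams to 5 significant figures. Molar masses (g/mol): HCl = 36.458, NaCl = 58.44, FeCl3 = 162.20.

223.35 g

Pure FeCl3 = 680.05 × 0.8700 = 591.644 g.
n(FeCl3) = 591.644 / 162.20 = 3.64762 mol.
Step 1 (FeCl3:NaCl = 1:3): theoretical n(NaCl) = 10.9429 mol; at 79.84% yield, n(NaCl) = 8.73677 mol.
Step 2 (NaCl:HCl = 2:2): theoretical n(HCl) = 8.73677 mol, so theoretical mass = 8.73677 × 36.458 = 318.525 g.
At 70.12% yield, actual mass of HCl = 318.525 × 0.7012 = 223.350 g.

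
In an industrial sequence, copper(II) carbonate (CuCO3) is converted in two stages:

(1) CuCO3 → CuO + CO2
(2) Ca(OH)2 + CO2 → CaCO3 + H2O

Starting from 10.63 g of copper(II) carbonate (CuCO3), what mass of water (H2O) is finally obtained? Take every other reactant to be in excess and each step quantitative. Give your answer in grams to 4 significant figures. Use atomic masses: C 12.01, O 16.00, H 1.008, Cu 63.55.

M(CuCO3) = 63.55 + 12.01 + 3(16.00) = 123.56 g/mol.
M(H2O) = 2(1.008) + 16.00 = 18.016 g/mol.
n(CuCO3) = 10.630 / 123.56 = 0.086031 mol.
Step 1 gives a 1:1 ratio of CuCO3 to CO2, so n(CO2) = 0.086031 mol.
In step 2 the CO2:H2O ratio is 1:1, so n(H2O) = 0.086031 mol.
Mass of H2O = 0.086031 × 18.016 = 1.5499 g.

1.550 g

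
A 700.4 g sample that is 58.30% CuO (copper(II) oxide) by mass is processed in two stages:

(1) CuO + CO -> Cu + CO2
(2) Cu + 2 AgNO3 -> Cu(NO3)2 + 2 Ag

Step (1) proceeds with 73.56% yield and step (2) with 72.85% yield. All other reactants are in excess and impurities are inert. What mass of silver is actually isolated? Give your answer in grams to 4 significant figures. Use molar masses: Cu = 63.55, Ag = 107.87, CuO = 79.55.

593.4 g

Pure CuO = 700.4 × 0.5830 = 408.33 g.
n(CuO) = 408.33 / 79.55 = 5.1330 mol.
Step 1 (CuO:Cu = 1:1): theoretical n(Cu) = 5.1330 mol; at 73.56% yield, n(Cu) = 3.7759 mol.
Step 2 (Cu:Ag = 1:2): theoretical n(Ag) = 7.5517 mol, so theoretical mass = 7.5517 × 107.87 = 814.60 g.
At 72.85% yield, actual mass of Ag = 814.60 × 0.7285 = 593.44 g.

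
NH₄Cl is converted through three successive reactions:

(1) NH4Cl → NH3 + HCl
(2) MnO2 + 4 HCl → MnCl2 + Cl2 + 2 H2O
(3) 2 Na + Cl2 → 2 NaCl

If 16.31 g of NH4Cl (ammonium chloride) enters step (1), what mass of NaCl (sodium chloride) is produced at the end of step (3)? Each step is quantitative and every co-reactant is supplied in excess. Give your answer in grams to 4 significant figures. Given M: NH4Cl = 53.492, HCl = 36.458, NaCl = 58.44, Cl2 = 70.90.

8.909 g

n(NH4Cl) = 16.31 / 53.492 = 0.30491 mol.
Reaction (1): NH4Cl→HCl ratio 1:1 ⇒ n(HCl) = 0.30491 mol.
Reaction (2): HCl→Cl2 ratio 4:1 ⇒ n(Cl2) = 0.076226 mol.
Reaction (3): Cl2→NaCl ratio 1:2 ⇒ n(NaCl) = 0.15245 mol.
Mass of NaCl = 0.15245 × 58.44 = 8.9093 g.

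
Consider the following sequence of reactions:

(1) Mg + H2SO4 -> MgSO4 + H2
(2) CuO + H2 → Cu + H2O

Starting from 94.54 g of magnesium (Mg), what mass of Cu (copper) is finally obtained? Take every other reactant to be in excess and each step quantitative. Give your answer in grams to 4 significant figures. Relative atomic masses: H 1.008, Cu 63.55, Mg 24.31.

247.1 g

M(Mg) = 24.31 g/mol.
M(Cu) = 63.55 g/mol.
n(Mg) = 94.540 / 24.31 = 3.8889 mol.
Step 1 gives a 1:1 ratio of Mg to H2, so n(H2) = 3.8889 mol.
In step 2 the H2:Cu ratio is 1:1, so n(Cu) = 3.8889 mol.
Mass of Cu = 3.8889 × 63.55 = 247.14 g.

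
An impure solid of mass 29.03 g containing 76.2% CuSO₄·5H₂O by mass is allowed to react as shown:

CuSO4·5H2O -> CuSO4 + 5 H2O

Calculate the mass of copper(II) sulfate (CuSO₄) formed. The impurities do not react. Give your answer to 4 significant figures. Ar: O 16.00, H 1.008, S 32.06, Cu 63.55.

Mass of pure CuSO4·5H2O = 29.03 g × 0.762 = 22.121 g.
M(CuSO4·5H2O) = 63.55 + 32.06 + 9(16.00) + 10(1.008) = 249.69 g/mol.
M(CuSO4) = 63.55 + 32.06 + 4(16.00) = 159.61 g/mol.
n(CuSO4·5H2O) = 22.121 g / 249.69 g/mol = 0.088593 mol.
From the equation the CuSO4·5H2O:CuSO4 mole ratio is 1:1, so n(CuSO4) = 0.088593 × 1/1 = 0.088593 mol.
Mass of CuSO4 = 0.088593 mol × 159.61 g/mol = 14.140 g.

14.14 g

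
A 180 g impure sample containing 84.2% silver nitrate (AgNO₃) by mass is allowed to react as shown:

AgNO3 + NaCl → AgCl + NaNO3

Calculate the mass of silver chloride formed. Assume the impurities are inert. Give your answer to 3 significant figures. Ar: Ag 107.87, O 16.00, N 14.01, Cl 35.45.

128 g

Mass of pure AgNO3 = 180 g × 0.842 = 151.6 g.
M(AgNO3) = 107.87 + 14.01 + 3(16.00) = 169.88 g/mol.
M(AgCl) = 107.87 + 35.45 = 143.32 g/mol.
n(AgNO3) = 151.6 g / 169.88 g/mol = 0.8922 mol.
From the equation the AgNO3:AgCl mole ratio is 1:1, so n(AgCl) = 0.8922 × 1/1 = 0.8922 mol.
Mass of AgCl = 0.8922 mol × 143.32 g/mol = 127.9 g.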